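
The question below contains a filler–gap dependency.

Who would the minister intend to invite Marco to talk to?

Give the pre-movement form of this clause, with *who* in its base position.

'who' functions as the object of the preposition 'to'. Fronting leaves a gap immediately after 'to':
Who would the minister intend to invite Marco to talk to ___?

The minister would intend to invite Marco to talk to who.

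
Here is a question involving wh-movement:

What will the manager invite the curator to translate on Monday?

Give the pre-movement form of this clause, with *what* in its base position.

The manager will invite the curator to translate what on Monday.

The filler 'what' is interpreted as the direct object of 'translate'. Fronting leaves a gap immediately after 'translate':
What will the manager invite the curator to translate ___ on Monday?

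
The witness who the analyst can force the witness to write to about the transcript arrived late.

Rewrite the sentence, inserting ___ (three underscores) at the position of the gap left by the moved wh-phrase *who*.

The witness who the analyst can force the witness to write to ___ about the transcript arrived late.

The filler 'who' is interpreted as the object of the preposition 'to'. The gap is right after 'to'.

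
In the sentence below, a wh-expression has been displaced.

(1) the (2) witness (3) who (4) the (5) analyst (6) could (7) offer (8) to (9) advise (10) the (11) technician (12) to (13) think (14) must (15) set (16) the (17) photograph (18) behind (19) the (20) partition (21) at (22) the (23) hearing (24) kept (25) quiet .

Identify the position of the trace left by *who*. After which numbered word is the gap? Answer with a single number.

13

'who' is the subject of the clause embedded under 'think'. It moves to the left edge, and the trace sits right after 'think':
The witness who the analyst could offer to advise the technician to think ___ must set the photograph behind the partition at the hearing kept quiet.
'think' is word 13.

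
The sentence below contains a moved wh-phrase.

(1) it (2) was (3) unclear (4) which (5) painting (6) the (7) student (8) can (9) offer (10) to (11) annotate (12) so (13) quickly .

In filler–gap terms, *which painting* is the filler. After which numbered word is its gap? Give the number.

11

Pre-movement form: The student can offer to annotate which painting so quickly.
'which painting' is the direct object of 'annotate'. Wh-movement fronts it, leaving a gap right after 'annotate':
It was unclear which painting the student can offer to annotate ___ so quickly.
'annotate' is word 11.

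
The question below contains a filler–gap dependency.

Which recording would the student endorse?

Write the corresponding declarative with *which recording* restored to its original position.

The filler 'which recording' is interpreted as the direct object of 'endorse'. Wh-movement fronts it, leaving a gap right after 'endorse':
Which recording would the student endorse ___?

The student would endorse which recording.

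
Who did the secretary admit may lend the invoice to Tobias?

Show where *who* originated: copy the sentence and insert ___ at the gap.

Before movement: The secretary did admit who may lend the invoice to Tobias.
'who' is the subject of the clause embedded under 'admit'. The gap is right after 'admit'.

Who did the secretary admit ___ may lend the invoice to Tobias?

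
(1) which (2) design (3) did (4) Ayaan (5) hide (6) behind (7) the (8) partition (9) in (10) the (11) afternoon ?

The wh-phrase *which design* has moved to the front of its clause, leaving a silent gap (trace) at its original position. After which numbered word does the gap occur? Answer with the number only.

Underlying clause: Ayaan did hide which design behind the partition in the afternoon.
'which design' functions as the direct object of 'hide'. Fronting leaves a gap immediately after 'hide':
Which design did Ayaan hide ___ behind the partition in the afternoon?
'hide' is word 5.

5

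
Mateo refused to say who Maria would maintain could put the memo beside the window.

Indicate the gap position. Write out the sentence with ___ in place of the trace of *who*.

Mateo refused to say who Maria would maintain ___ could put the memo beside the window.

Underlying clause: Maria would maintain who could put the memo beside the window.
'who' functions as the subject of the clause embedded under 'maintain'. The gap is right after 'maintain'.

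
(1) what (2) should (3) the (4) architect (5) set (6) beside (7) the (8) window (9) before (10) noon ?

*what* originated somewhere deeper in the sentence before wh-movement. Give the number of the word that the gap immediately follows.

Pre-movement form: The architect should set what beside the window before noon.
'what' is the direct object of 'set'. Wh-movement fronts it, leaving a gap right after 'set':
What should the architect set ___ beside the window before noon?
'set' is word 5.

5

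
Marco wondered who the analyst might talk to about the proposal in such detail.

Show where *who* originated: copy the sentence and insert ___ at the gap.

Marco wondered who the analyst might talk to ___ about the proposal in such detail.

Pre-movement form: The analyst might talk to who about the proposal in such detail.
'who' functions as the object of the preposition 'to'. The gap is right after 'to'.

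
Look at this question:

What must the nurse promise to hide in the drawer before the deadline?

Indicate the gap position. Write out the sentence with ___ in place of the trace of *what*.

In situ: The nurse must promise to hide what in the drawer before the deadline.
'what' is the direct object of 'hide'. The gap is right after 'hide'.

What must the nurse promise to hide ___ in the drawer before the deadline?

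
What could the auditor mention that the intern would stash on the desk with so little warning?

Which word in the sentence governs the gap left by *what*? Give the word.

stash

Underlying clause: The auditor could mention that the intern would stash what on the desk with so little warning.
The filler 'what' is interpreted as the direct object of 'stash'. Fronting leaves a gap immediately after 'stash':
What could the auditor mention that the intern would stash ___ on the desk with so little warning?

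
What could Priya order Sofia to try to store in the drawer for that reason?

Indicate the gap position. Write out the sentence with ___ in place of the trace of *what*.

In situ: Priya could order Sofia to try to store what in the drawer for that reason.
'what' functions as the direct object of 'store'. The gap is right after 'store'.

What could Priya order Sofia to try to store ___ in the drawer for that reason?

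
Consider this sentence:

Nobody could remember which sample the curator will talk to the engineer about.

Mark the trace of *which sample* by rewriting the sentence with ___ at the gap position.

Underlying clause: The curator will talk to the engineer about which sample.
'which sample' is the object of the preposition 'about'. The gap is right after 'about'.

Nobody could remember which sample the curator will talk to the engineer about ___.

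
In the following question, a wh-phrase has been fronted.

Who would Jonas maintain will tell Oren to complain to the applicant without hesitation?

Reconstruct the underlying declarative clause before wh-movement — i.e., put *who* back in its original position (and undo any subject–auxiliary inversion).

'who' functions as the subject of the clause embedded under 'maintain'. Wh-movement fronts it, leaving a gap right after 'maintain':
Who would Jonas maintain ___ will tell Oren to complain to the applicant without hesitation?

Jonas would maintain who will tell Oren to complain to the applicant without hesitation.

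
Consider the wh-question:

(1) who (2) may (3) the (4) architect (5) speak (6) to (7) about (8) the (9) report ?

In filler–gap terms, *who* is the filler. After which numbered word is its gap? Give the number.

6

Pre-movement form: The architect may speak to who about the report.
'who' functions as the object of the preposition 'to'. It moves to the left edge, and the trace sits right after 'to':
Who may the architect speak to ___ about the report?
'to' is word 6.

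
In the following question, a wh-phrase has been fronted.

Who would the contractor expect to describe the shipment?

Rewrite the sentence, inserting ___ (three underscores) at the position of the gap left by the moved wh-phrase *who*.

Underlying clause: The contractor would expect who to describe the shipment.
'who' functions as the direct object of 'expect'. The gap is right after 'expect'.

Who would the contractor expect ___ to describe the shipment?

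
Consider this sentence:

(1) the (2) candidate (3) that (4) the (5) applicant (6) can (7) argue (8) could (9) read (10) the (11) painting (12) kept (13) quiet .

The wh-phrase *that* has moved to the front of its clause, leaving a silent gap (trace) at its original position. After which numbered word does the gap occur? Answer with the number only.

7

The filler 'that' is interpreted as the subject of the clause embedded under 'argue'. It moves to the left edge, and the trace sits right after 'argue':
The candidate that the applicant can argue ___ could read the painting kept quiet.
'argue' is word 7.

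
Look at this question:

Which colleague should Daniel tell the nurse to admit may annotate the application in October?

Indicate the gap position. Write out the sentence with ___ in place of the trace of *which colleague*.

In situ: Daniel should tell the nurse to admit which colleague may annotate the application in October.
The filler 'which colleague' is interpreted as the subject of the clause embedded under 'admit'. The gap is right after 'admit'.

Which colleague should Daniel tell the nurse to admit ___ may annotate the application in October?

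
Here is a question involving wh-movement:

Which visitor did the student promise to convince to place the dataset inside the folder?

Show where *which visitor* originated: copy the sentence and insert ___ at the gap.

Which visitor did the student promise to convince ___ to place the dataset inside the folder?

In situ: The student did promise to convince which visitor to place the dataset inside the folder.
'which visitor' functions as the direct object of 'convince'. The gap is right after 'convince'.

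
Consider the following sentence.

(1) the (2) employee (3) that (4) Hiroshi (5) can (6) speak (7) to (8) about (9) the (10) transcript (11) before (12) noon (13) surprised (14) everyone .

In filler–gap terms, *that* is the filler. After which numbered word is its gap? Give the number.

'that' is the object of the preposition 'to'. It moves to the left edge, and the trace sits right after 'to':
The employee that Hiroshi can speak to ___ about the transcript before noon surprised everyone.
'to' is word 7.

7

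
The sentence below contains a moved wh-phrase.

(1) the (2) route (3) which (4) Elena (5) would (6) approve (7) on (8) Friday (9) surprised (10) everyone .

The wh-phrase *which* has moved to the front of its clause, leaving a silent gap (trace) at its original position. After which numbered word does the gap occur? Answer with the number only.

6

The filler 'which' is interpreted as the direct object of 'approve'. Wh-movement fronts it, leaving a gap right after 'approve':
The route which Elena would approve ___ on Friday surprised everyone.
'approve' is word 6.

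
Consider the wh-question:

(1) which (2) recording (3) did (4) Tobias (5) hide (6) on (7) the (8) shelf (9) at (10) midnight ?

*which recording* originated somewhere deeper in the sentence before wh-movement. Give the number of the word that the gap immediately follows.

5

Underlying clause: Tobias did hide which recording on the shelf at midnight.
The filler 'which recording' is interpreted as the direct object of 'hide'. Fronting leaves a gap immediately after 'hide':
Which recording did Tobias hide ___ on the shelf at midnight?
'hide' is word 5.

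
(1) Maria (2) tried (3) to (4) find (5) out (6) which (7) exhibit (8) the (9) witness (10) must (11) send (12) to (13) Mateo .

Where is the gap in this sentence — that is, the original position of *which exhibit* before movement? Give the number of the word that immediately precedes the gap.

11

In situ: The witness must send which exhibit to Mateo.
The filler 'which exhibit' is interpreted as the direct object of 'send'. It moves to the left edge, and the trace sits right after 'send':
Maria tried to find out which exhibit the witness must send ___ to Mateo.
'send' is word 11.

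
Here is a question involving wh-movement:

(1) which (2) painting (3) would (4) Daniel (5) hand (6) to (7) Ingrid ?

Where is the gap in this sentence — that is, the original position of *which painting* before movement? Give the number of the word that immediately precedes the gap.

5

Pre-movement form: Daniel would hand which painting to Ingrid.
'which painting' is the direct object of 'hand'. It moves to the left edge, and the trace sits right after 'hand':
Which painting would Daniel hand ___ to Ingrid?
'hand' is word 5.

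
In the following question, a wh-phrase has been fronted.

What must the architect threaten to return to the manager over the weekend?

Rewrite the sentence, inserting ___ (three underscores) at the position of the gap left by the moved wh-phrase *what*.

What must the architect threaten to return ___ to the manager over the weekend?

Underlying clause: The architect must threaten to return what to the manager over the weekend.
'what' is the direct object of 'return'. The gap is right after 'return'.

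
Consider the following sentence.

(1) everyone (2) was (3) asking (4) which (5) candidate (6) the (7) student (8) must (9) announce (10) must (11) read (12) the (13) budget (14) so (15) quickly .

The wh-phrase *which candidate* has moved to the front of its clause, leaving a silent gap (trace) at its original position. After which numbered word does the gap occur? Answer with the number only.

In situ: The student must announce which candidate must read the budget so quickly.
'which candidate' is the subject of the clause embedded under 'announce'. Wh-movement fronts it, leaving a gap right after 'announce':
Everyone was asking which candidate the student must announce ___ must read the budget so quickly.
'announce' is word 9.

9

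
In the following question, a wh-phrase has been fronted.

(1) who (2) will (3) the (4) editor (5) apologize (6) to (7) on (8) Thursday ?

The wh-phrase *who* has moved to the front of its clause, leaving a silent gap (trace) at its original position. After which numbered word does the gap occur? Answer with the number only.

6

Underlying clause: The editor will apologize to who on Thursday.
'who' is the object of the preposition 'to'. Fronting leaves a gap immediately after 'to':
Who will the editor apologize to ___ on Thursday?
'to' is word 6.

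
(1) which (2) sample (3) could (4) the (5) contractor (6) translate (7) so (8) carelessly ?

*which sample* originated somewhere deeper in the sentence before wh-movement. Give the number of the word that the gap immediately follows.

6

Before movement: The contractor could translate which sample so carelessly.
The filler 'which sample' is interpreted as the direct object of 'translate'. Wh-movement fronts it, leaving a gap right after 'translate':
Which sample could the contractor translate ___ so carelessly?
'translate' is word 6.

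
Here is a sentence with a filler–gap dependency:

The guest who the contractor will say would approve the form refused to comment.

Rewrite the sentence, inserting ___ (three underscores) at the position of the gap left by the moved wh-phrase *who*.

The guest who the contractor will say ___ would approve the form refused to comment.

The filler 'who' is interpreted as the subject of the clause embedded under 'say'. The gap is right after 'say'.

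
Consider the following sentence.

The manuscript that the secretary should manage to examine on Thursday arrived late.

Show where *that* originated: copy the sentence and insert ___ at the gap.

The manuscript that the secretary should manage to examine ___ on Thursday arrived late.

The filler 'that' is interpreted as the direct object of 'examine'. The gap is right after 'examine'.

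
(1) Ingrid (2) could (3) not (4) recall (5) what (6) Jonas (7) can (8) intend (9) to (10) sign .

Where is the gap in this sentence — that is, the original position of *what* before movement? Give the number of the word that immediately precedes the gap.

10

Underlying clause: Jonas can intend to sign what.
The filler 'what' is interpreted as the direct object of 'sign'. Fronting leaves a gap immediately after 'sign':
Ingrid could not recall what Jonas can intend to sign ___.
'sign' is word 10.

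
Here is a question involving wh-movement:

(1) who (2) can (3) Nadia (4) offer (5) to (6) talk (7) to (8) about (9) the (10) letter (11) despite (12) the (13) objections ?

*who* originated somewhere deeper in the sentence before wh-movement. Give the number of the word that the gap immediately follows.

Underlying clause: Nadia can offer to talk to who about the letter despite the objections.
'who' is the object of the preposition 'to'. Wh-movement fronts it, leaving a gap right after 'to':
Who can Nadia offer to talk to ___ about the letter despite the objections?
'to' is word 7.

7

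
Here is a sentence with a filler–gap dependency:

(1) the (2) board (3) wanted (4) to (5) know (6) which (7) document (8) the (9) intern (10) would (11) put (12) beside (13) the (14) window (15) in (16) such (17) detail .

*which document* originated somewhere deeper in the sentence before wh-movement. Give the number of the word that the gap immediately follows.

Underlying clause: The intern would put which document beside the window in such detail.
'which document' functions as the direct object of 'put'. Wh-movement fronts it, leaving a gap right after 'put':
The board wanted to know which document the intern would put ___ beside the window in such detail.
'put' is word 11.

11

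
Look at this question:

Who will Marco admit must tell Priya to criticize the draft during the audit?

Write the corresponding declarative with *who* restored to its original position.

Marco will admit who must tell Priya to criticize the draft during the audit.

The filler 'who' is interpreted as the subject of the clause embedded under 'admit'. Fronting leaves a gap immediately after 'admit':
Who will Marco admit ___ must tell Priya to criticize the draft during the audit?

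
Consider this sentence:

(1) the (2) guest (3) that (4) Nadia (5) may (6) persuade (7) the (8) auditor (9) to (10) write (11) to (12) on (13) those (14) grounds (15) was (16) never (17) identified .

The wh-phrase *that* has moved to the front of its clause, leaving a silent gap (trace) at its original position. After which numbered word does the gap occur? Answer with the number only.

'that' is the object of the preposition 'to'. Wh-movement fronts it, leaving a gap right after 'to':
The guest that Nadia may persuade the auditor to write to ___ on those grounds was never identified.
'to' is word 11.

11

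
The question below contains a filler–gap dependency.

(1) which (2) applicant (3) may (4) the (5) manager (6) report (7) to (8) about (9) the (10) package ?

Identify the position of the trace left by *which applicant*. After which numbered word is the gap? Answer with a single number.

In situ: The manager may report to which applicant about the package.
The filler 'which applicant' is interpreted as the object of the preposition 'to'. Fronting leaves a gap immediately after 'to':
Which applicant may the manager report to ___ about the package?
'to' is word 7.

7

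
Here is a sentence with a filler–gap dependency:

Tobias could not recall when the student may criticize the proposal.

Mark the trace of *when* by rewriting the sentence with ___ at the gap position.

In situ: The student may criticize the proposal when.
The filler 'when' is interpreted as the temporal adjunct. The gap is right after 'proposal'.

Tobias could not recall when the student may criticize the proposal ___.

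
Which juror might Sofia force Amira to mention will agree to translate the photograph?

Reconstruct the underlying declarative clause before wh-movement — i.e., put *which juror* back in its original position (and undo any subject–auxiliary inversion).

'which juror' functions as the subject of the clause embedded under 'mention'. Wh-movement fronts it, leaving a gap right after 'mention':
Which juror might Sofia force Amira to mention ___ will agree to translate the photograph?

Sofia might force Amira to mention which juror will agree to translate the photograph.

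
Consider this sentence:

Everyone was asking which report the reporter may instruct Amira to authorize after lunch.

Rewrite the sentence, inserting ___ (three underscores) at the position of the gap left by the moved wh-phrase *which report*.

Before movement: The reporter may instruct Amira to authorize which report after lunch.
'which report' functions as the direct object of 'authorize'. The gap is right after 'authorize'.

Everyone was asking which report the reporter may instruct Amira to authorize ___ after lunch.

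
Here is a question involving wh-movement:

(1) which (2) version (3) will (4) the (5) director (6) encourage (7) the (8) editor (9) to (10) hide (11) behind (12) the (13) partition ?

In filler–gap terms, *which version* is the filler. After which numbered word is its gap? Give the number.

Underlying clause: The director will encourage the editor to hide which version behind the partition.
'which version' is the direct object of 'hide'. It moves to the left edge, and the trace sits right after 'hide':
Which version will the director encourage the editor to hide ___ behind the partition?
'hide' is word 10.

10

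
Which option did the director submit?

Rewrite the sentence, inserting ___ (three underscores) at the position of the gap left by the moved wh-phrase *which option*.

Pre-movement form: The director did submit which option.
'which option' functions as the direct object of 'submit'. The gap is right after 'submit'.

Which option did the director submit ___?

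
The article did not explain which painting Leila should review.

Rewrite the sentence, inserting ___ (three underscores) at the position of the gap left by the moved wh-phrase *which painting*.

The article did not explain which painting Leila should review ___.

Underlying clause: Leila should review which painting.
'which painting' is the direct object of 'review'. The gap is right after 'review'.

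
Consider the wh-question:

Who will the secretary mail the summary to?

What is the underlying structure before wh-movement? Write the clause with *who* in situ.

The secretary will mail the summary to who.

'who' functions as the object of the preposition 'to' (recipient of 'mail'). It moves to the left edge, and the trace sits right after 'to':
Who will the secretary mail the summary to ___?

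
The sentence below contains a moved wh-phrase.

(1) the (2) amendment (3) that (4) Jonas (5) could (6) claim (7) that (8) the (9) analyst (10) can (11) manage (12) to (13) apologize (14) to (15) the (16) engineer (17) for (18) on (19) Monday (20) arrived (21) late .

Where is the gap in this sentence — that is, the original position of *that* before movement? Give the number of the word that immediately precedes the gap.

17

'that' is the object of the preposition 'for'. It moves to the left edge, and the trace sits right after 'for':
The amendment that Jonas could claim that the analyst can manage to apologize to the engineer for ___ on Monday arrived late.
'for' is word 17.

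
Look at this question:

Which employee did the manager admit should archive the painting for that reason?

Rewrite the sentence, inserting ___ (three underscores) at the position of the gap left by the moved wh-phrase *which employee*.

Which employee did the manager admit ___ should archive the painting for that reason?

Underlying clause: The manager did admit which employee should archive the painting for that reason.
'which employee' is the subject of the clause embedded under 'admit'. The gap is right after 'admit'.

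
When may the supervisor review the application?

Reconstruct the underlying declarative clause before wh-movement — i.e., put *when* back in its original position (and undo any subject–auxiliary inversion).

'when' functions as the temporal adjunct. It moves to the left edge, and the trace sits right after 'application':
When may the supervisor review the application ___?

The supervisor may review the application when.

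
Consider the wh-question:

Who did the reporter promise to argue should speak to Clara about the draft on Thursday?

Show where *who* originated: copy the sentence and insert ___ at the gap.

Pre-movement form: The reporter did promise to argue who should speak to Clara about the draft on Thursday.
'who' is the subject of the clause embedded under 'argue'. The gap is right after 'argue'.

Who did the reporter promise to argue ___ should speak to Clara about the draft on Thursday?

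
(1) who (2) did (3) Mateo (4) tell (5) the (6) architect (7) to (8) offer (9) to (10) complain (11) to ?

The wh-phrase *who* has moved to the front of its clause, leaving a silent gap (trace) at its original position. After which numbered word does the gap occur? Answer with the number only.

Before movement: Mateo did tell the architect to offer to complain to who.
'who' is the object of the preposition 'to'. Fronting leaves a gap immediately after 'to':
Who did Mateo tell the architect to offer to complain to ___?
'to' is word 11.

11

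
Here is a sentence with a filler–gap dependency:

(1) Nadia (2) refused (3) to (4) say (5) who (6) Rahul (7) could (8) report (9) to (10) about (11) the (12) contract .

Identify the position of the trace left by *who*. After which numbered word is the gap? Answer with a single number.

Pre-movement form: Rahul could report to who about the contract.
'who' is the object of the preposition 'to'. It moves to the left edge, and the trace sits right after 'to':
Nadia refused to say who Rahul could report to ___ about the contract.
'to' is word 9.

9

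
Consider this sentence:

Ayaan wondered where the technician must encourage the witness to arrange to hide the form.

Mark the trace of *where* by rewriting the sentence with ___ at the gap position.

Ayaan wondered where the technician must encourage the witness to arrange to hide the form ___.

Before movement: The technician must encourage the witness to arrange to hide the form where.
'where' is the locative complement of 'hide'. The gap is right after 'form'.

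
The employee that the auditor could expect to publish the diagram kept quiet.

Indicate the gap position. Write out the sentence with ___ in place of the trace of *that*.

The employee that the auditor could expect ___ to publish the diagram kept quiet.

The filler 'that' is interpreted as the direct object of 'expect'. The gap is right after 'expect'.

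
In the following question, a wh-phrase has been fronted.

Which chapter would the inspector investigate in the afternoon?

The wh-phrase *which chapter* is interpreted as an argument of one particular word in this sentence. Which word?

Before movement: The inspector would investigate which chapter in the afternoon.
'which chapter' functions as the direct object of 'investigate'. Fronting leaves a gap immediately after 'investigate':
Which chapter would the inspector investigate ___ in the afternoon?

investigate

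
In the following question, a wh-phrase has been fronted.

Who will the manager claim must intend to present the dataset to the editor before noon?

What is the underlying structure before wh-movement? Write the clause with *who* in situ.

The manager will claim who must intend to present the dataset to the editor before noon.

'who' functions as the subject of the clause embedded under 'claim'. It moves to the left edge, and the trace sits right after 'claim':
Who will the manager claim ___ must intend to present the dataset to the editor before noon?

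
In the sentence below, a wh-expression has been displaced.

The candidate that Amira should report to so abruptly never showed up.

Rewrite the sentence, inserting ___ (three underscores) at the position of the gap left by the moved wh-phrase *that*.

The candidate that Amira should report to ___ so abruptly never showed up.

'that' is the object of the preposition 'to'. The gap is right after 'to'.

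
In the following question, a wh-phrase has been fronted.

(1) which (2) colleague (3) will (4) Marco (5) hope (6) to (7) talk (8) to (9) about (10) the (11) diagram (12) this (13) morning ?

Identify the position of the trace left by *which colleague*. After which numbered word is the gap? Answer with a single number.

In situ: Marco will hope to talk to which colleague about the diagram this morning.
'which colleague' is the object of the preposition 'to'. It moves to the left edge, and the trace sits right after 'to':
Which colleague will Marco hope to talk to ___ about the diagram this morning?
'to' is word 8.

8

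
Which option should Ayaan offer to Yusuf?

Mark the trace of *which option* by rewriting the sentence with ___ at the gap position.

Before movement: Ayaan should offer which option to Yusuf.
'which option' functions as the direct object of 'offer'. The gap is right after 'offer'.

Which option should Ayaan offer ___ to Yusuf?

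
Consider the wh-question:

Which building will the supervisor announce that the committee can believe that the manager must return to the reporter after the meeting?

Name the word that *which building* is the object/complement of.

Pre-movement form: The supervisor will announce that the committee can believe that the manager must return which building to the reporter after the meeting.
The filler 'which building' is interpreted as the direct object of 'return'. Fronting leaves a gap immediately after 'return':
Which building will the supervisor announce that the committee can believe that the manager must return ___ to the reporter after the meeting?

return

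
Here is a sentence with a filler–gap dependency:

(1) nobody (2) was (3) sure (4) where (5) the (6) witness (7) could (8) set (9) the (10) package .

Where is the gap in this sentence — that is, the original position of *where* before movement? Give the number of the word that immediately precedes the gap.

In situ: The witness could set the package where.
'where' functions as the locative complement of 'set'. Wh-movement fronts it, leaving a gap right after 'package':
Nobody was sure where the witness could set the package ___.
'package' is word 10.

10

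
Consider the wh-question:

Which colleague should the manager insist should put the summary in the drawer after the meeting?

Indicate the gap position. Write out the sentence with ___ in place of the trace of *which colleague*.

Which colleague should the manager insist ___ should put the summary in the drawer after the meeting?

In situ: The manager should insist which colleague should put the summary in the drawer after the meeting.
'which colleague' functions as the subject of the clause embedded under 'insist'. The gap is right after 'insist'.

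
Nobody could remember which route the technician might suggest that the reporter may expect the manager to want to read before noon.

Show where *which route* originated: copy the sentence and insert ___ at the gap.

Nobody could remember which route the technician might suggest that the reporter may expect the manager to want to read ___ before noon.

Underlying clause: The technician might suggest that the reporter may expect the manager to want to read which route before noon.
'which route' is the direct object of 'read'. The gap is right after 'read'.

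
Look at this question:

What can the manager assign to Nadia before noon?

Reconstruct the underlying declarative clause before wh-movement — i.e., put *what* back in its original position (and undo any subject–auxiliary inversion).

'what' is the direct object of 'assign'. Fronting leaves a gap immediately after 'assign':
What can the manager assign ___ to Nadia before noon?

The manager can assign what to Nadia before noon.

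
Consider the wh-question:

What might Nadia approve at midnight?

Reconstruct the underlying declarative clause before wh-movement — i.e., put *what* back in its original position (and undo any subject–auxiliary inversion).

'what' is the direct object of 'approve'. Wh-movement fronts it, leaving a gap right after 'approve':
What might Nadia approve ___ at midnight?

Nadia might approve what at midnight.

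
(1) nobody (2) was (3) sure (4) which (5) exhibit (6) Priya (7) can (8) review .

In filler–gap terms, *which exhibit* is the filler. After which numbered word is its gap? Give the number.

Before movement: Priya can review which exhibit.
The filler 'which exhibit' is interpreted as the direct object of 'review'. Fronting leaves a gap immediately after 'review':
Nobody was sure which exhibit Priya can review ___.
'review' is word 8.

8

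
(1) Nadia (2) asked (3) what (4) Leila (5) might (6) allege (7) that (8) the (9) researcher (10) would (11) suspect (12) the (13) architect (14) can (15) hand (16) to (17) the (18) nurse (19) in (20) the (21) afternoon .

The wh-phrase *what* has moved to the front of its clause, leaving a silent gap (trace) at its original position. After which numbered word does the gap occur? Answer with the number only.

Pre-movement form: Leila might allege that the researcher would suspect the architect can hand what to the nurse in the afternoon.
The filler 'what' is interpreted as the direct object of 'hand'. Fronting leaves a gap immediately after 'hand':
Nadia asked what Leila might allege that the researcher would suspect the architect can hand ___ to the nurse in the afternoon.
'hand' is word 15.

15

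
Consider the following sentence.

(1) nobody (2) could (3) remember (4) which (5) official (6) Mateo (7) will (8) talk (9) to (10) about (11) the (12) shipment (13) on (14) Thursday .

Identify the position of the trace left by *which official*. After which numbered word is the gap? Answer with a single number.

9

In situ: Mateo will talk to which official about the shipment on Thursday.
The filler 'which official' is interpreted as the object of the preposition 'to'. Fronting leaves a gap immediately after 'to':
Nobody could remember which official Mateo will talk to ___ about the shipment on Thursday.
'to' is word 9.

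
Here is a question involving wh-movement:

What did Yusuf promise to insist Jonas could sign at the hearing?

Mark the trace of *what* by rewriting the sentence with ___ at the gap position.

What did Yusuf promise to insist Jonas could sign ___ at the hearing?

In situ: Yusuf did promise to insist Jonas could sign what at the hearing.
'what' is the direct object of 'sign'. The gap is right after 'sign'.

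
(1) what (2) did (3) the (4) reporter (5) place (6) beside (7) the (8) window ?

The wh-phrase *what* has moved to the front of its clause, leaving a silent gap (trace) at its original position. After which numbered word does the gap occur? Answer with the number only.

In situ: The reporter did place what beside the window.
'what' is the direct object of 'place'. It moves to the left edge, and the trace sits right after 'place':
What did the reporter place ___ beside the window?
'place' is word 5.

5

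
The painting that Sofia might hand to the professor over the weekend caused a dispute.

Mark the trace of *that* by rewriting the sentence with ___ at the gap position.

'that' is the direct object of 'hand'. The gap is right after 'hand'.

The painting that Sofia might hand ___ to the professor over the weekend caused a dispute.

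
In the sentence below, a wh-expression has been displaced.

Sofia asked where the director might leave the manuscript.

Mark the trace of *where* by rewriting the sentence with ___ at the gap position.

Sofia asked where the director might leave the manuscript ___.

Before movement: The director might leave the manuscript where.
'where' functions as the locative complement of 'leave'. The gap is right after 'manuscript'.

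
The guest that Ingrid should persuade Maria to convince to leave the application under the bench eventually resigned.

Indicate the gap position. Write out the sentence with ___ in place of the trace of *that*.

The filler 'that' is interpreted as the direct object of 'convince'. The gap is right after 'convince'.

The guest that Ingrid should persuade Maria to convince ___ to leave the application under the bench eventually resigned.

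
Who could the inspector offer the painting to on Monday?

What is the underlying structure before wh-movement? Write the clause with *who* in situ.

The inspector could offer the painting to who on Monday.

'who' is the object of the preposition 'to' (recipient of 'offer'). Wh-movement fronts it, leaving a gap right after 'to':
Who could the inspector offer the painting to ___ on Monday?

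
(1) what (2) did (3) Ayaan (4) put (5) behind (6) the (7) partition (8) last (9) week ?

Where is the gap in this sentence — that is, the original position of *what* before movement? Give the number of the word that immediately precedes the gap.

Before movement: Ayaan did put what behind the partition last week.
'what' functions as the direct object of 'put'. Wh-movement fronts it, leaving a gap right after 'put':
What did Ayaan put ___ behind the partition last week?
'put' is word 4.

4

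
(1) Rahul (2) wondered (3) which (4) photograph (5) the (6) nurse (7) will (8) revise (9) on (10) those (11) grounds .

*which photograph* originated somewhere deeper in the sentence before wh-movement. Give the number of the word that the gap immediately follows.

In situ: The nurse will revise which photograph on those grounds.
'which photograph' is the direct object of 'revise'. It moves to the left edge, and the trace sits right after 'revise':
Rahul wondered which photograph the nurse will revise ___ on those grounds.
'revise' is word 8.

8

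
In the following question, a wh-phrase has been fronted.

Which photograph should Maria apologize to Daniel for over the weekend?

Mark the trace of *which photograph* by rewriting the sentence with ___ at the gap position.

Pre-movement form: Maria should apologize to Daniel for which photograph over the weekend.
'which photograph' functions as the object of the preposition 'for'. The gap is right after 'for'.

Which photograph should Maria apologize to Daniel for ___ over the weekend?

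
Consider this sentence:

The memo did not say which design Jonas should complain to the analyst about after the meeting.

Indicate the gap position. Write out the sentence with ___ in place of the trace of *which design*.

In situ: Jonas should complain to the analyst about which design after the meeting.
'which design' is the object of the preposition 'about'. The gap is right after 'about'.

The memo did not say which design Jonas should complain to the analyst about ___ after the meeting.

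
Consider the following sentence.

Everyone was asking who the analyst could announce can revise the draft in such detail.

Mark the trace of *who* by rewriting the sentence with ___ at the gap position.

Before movement: The analyst could announce who can revise the draft in such detail.
The filler 'who' is interpreted as the subject of the clause embedded under 'announce'. The gap is right after 'announce'.

Everyone was asking who the analyst could announce ___ can revise the draft in such detail.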